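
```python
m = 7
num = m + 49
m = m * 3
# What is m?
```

Trace (tracking m):
m = 7  # -> m = 7
num = m + 49  # -> num = 56
m = m * 3  # -> m = 21

Answer: 21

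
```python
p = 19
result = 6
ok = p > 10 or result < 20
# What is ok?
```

Trace (tracking ok):
p = 19  # -> p = 19
result = 6  # -> result = 6
ok = p > 10 or result < 20  # -> ok = True

Answer: True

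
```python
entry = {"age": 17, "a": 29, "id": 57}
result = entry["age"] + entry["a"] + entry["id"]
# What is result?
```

Answer: 103

Derivation:
Trace (tracking result):
entry = {'age': 17, 'a': 29, 'id': 57}  # -> entry = {'age': 17, 'a': 29, 'id': 57}
result = entry['age'] + entry['a'] + entry['id']  # -> result = 103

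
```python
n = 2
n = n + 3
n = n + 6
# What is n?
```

Answer: 11

Derivation:
Trace (tracking n):
n = 2  # -> n = 2
n = n + 3  # -> n = 5
n = n + 6  # -> n = 11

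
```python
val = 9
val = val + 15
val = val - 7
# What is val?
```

Answer: 17

Derivation:
Trace (tracking val):
val = 9  # -> val = 9
val = val + 15  # -> val = 24
val = val - 7  # -> val = 17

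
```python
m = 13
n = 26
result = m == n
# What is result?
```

Trace (tracking result):
m = 13  # -> m = 13
n = 26  # -> n = 26
result = m == n  # -> result = False

Answer: False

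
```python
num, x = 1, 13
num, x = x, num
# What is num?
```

Trace (tracking num):
num, x = (1, 13)  # -> num = 1, x = 13
num, x = (x, num)  # -> num = 13, x = 1

Answer: 13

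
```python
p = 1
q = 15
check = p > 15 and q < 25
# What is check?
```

Answer: False

Derivation:
Trace (tracking check):
p = 1  # -> p = 1
q = 15  # -> q = 15
check = p > 15 and q < 25  # -> check = False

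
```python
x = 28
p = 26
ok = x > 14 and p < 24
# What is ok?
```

Answer: False

Derivation:
Trace (tracking ok):
x = 28  # -> x = 28
p = 26  # -> p = 26
ok = x > 14 and p < 24  # -> ok = False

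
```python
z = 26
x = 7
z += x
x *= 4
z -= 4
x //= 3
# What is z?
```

Answer: 29

Derivation:
Trace (tracking z):
z = 26  # -> z = 26
x = 7  # -> x = 7
z += x  # -> z = 33
x *= 4  # -> x = 28
z -= 4  # -> z = 29
x //= 3  # -> x = 9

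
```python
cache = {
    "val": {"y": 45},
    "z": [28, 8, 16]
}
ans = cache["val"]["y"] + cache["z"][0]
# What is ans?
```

Trace (tracking ans):
cache = {'val': {'y': 45}, 'z': [28, 8, 16]}  # -> cache = {'val': {'y': 45}, 'z': [28, 8, 16]}
ans = cache['val']['y'] + cache['z'][0]  # -> ans = 73

Answer: 73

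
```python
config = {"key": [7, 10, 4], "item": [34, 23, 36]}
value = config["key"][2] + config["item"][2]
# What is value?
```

Answer: 40

Derivation:
Trace (tracking value):
config = {'key': [7, 10, 4], 'item': [34, 23, 36]}  # -> config = {'key': [7, 10, 4], 'item': [34, 23, 36]}
value = config['key'][2] + config['item'][2]  # -> value = 40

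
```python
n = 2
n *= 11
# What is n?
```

Trace (tracking n):
n = 2  # -> n = 2
n *= 11  # -> n = 22

Answer: 22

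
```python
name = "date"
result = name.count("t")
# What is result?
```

Trace (tracking result):
name = 'date'  # -> name = 'date'
result = name.count('t')  # -> result = 1

Answer: 1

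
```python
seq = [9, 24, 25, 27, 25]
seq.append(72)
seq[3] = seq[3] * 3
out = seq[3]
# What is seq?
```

Answer: [9, 24, 25, 81, 25, 72]

Derivation:
Trace (tracking seq):
seq = [9, 24, 25, 27, 25]  # -> seq = [9, 24, 25, 27, 25]
seq.append(72)  # -> seq = [9, 24, 25, 27, 25, 72]
seq[3] = seq[3] * 3  # -> seq = [9, 24, 25, 81, 25, 72]
out = seq[3]  # -> out = 81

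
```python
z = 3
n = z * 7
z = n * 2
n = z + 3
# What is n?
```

Answer: 45

Derivation:
Trace (tracking n):
z = 3  # -> z = 3
n = z * 7  # -> n = 21
z = n * 2  # -> z = 42
n = z + 3  # -> n = 45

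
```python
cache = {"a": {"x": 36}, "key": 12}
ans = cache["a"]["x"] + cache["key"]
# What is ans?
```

Trace (tracking ans):
cache = {'a': {'x': 36}, 'key': 12}  # -> cache = {'a': {'x': 36}, 'key': 12}
ans = cache['a']['x'] + cache['key']  # -> ans = 48

Answer: 48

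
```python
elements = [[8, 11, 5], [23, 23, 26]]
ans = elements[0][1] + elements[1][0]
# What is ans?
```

Trace (tracking ans):
elements = [[8, 11, 5], [23, 23, 26]]  # -> elements = [[8, 11, 5], [23, 23, 26]]
ans = elements[0][1] + elements[1][0]  # -> ans = 34

Answer: 34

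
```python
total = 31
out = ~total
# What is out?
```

Answer: -32

Derivation:
Trace (tracking out):
total = 31  # -> total = 31
out = ~total  # -> out = -32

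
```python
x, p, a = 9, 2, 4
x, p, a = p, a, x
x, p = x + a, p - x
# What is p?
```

Answer: 2

Derivation:
Trace (tracking p):
x, p, a = (9, 2, 4)  # -> x = 9, p = 2, a = 4
x, p, a = (p, a, x)  # -> x = 2, p = 4, a = 9
x, p = (x + a, p - x)  # -> x = 11, p = 2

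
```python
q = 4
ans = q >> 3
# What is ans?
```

Answer: 0

Derivation:
Trace (tracking ans):
q = 4  # -> q = 4
ans = q >> 3  # -> ans = 0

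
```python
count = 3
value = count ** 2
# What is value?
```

Answer: 9

Derivation:
Trace (tracking value):
count = 3  # -> count = 3
value = count ** 2  # -> value = 9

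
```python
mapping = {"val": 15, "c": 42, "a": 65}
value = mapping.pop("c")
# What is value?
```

Trace (tracking value):
mapping = {'val': 15, 'c': 42, 'a': 65}  # -> mapping = {'val': 15, 'c': 42, 'a': 65}
value = mapping.pop('c')  # -> value = 42

Answer: 42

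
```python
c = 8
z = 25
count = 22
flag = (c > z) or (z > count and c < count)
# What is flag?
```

Trace (tracking flag):
c = 8  # -> c = 8
z = 25  # -> z = 25
count = 22  # -> count = 22
flag = c > z or (z > count and c < count)  # -> flag = True

Answer: True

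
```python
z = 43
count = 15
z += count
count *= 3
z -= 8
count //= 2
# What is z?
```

Trace (tracking z):
z = 43  # -> z = 43
count = 15  # -> count = 15
z += count  # -> z = 58
count *= 3  # -> count = 45
z -= 8  # -> z = 50
count //= 2  # -> count = 22

Answer: 50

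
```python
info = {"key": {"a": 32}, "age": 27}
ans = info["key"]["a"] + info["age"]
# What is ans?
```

Answer: 59

Derivation:
Trace (tracking ans):
info = {'key': {'a': 32}, 'age': 27}  # -> info = {'key': {'a': 32}, 'age': 27}
ans = info['key']['a'] + info['age']  # -> ans = 59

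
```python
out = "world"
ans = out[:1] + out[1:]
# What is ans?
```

Answer: 'world'

Derivation:
Trace (tracking ans):
out = 'world'  # -> out = 'world'
ans = out[:1] + out[1:]  # -> ans = 'world'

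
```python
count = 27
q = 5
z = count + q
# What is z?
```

Answer: 32

Derivation:
Trace (tracking z):
count = 27  # -> count = 27
q = 5  # -> q = 5
z = count + q  # -> z = 32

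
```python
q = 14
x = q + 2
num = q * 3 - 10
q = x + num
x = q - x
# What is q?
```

Answer: 48

Derivation:
Trace (tracking q):
q = 14  # -> q = 14
x = q + 2  # -> x = 16
num = q * 3 - 10  # -> num = 32
q = x + num  # -> q = 48
x = q - x  # -> x = 32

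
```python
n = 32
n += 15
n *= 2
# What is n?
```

Answer: 94

Derivation:
Trace (tracking n):
n = 32  # -> n = 32
n += 15  # -> n = 47
n *= 2  # -> n = 94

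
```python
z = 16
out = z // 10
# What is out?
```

Answer: 1

Derivation:
Trace (tracking out):
z = 16  # -> z = 16
out = z // 10  # -> out = 1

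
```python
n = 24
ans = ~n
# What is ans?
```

Answer: -25

Derivation:
Trace (tracking ans):
n = 24  # -> n = 24
ans = ~n  # -> ans = -25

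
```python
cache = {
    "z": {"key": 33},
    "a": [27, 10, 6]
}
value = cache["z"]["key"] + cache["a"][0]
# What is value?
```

Answer: 60

Derivation:
Trace (tracking value):
cache = {'z': {'key': 33}, 'a': [27, 10, 6]}  # -> cache = {'z': {'key': 33}, 'a': [27, 10, 6]}
value = cache['z']['key'] + cache['a'][0]  # -> value = 60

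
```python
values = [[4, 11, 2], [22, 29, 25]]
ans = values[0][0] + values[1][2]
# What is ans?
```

Answer: 29

Derivation:
Trace (tracking ans):
values = [[4, 11, 2], [22, 29, 25]]  # -> values = [[4, 11, 2], [22, 29, 25]]
ans = values[0][0] + values[1][2]  # -> ans = 29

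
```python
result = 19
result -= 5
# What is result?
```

Trace (tracking result):
result = 19  # -> result = 19
result -= 5  # -> result = 14

Answer: 14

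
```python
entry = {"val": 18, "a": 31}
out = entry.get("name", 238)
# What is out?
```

Trace (tracking out):
entry = {'val': 18, 'a': 31}  # -> entry = {'val': 18, 'a': 31}
out = entry.get('name', 238)  # -> out = 238

Answer: 238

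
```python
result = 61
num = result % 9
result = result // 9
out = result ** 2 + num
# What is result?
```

Answer: 6

Derivation:
Trace (tracking result):
result = 61  # -> result = 61
num = result % 9  # -> num = 7
result = result // 9  # -> result = 6
out = result ** 2 + num  # -> out = 43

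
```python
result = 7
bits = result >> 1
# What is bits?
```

Trace (tracking bits):
result = 7  # -> result = 7
bits = result >> 1  # -> bits = 3

Answer: 3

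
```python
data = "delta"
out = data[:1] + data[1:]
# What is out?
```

Trace (tracking out):
data = 'delta'  # -> data = 'delta'
out = data[:1] + data[1:]  # -> out = 'delta'

Answer: 'delta'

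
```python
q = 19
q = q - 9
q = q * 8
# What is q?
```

Answer: 80

Derivation:
Trace (tracking q):
q = 19  # -> q = 19
q = q - 9  # -> q = 10
q = q * 8  # -> q = 80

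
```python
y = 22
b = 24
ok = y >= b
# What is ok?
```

Trace (tracking ok):
y = 22  # -> y = 22
b = 24  # -> b = 24
ok = y >= b  # -> ok = False

Answer: False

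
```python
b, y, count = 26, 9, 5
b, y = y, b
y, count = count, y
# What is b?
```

Trace (tracking b):
b, y, count = (26, 9, 5)  # -> b = 26, y = 9, count = 5
b, y = (y, b)  # -> b = 9, y = 26
y, count = (count, y)  # -> y = 5, count = 26

Answer: 9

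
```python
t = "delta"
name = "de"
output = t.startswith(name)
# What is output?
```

Trace (tracking output):
t = 'delta'  # -> t = 'delta'
name = 'de'  # -> name = 'de'
output = t.startswith(name)  # -> output = True

Answer: True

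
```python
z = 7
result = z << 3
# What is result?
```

Answer: 56

Derivation:
Trace (tracking result):
z = 7  # -> z = 7
result = z << 3  # -> result = 56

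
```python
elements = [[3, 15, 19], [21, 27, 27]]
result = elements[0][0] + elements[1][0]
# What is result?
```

Answer: 24

Derivation:
Trace (tracking result):
elements = [[3, 15, 19], [21, 27, 27]]  # -> elements = [[3, 15, 19], [21, 27, 27]]
result = elements[0][0] + elements[1][0]  # -> result = 24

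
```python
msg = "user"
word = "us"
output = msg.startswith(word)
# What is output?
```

Answer: True

Derivation:
Trace (tracking output):
msg = 'user'  # -> msg = 'user'
word = 'us'  # -> word = 'us'
output = msg.startswith(word)  # -> output = True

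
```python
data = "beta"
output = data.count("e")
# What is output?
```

Answer: 1

Derivation:
Trace (tracking output):
data = 'beta'  # -> data = 'beta'
output = data.count('e')  # -> output = 1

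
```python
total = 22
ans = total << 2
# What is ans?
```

Answer: 88

Derivation:
Trace (tracking ans):
total = 22  # -> total = 22
ans = total << 2  # -> ans = 88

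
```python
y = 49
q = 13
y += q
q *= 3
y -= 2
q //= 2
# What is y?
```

Trace (tracking y):
y = 49  # -> y = 49
q = 13  # -> q = 13
y += q  # -> y = 62
q *= 3  # -> q = 39
y -= 2  # -> y = 60
q //= 2  # -> q = 19

Answer: 60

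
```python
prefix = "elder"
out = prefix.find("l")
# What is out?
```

Trace (tracking out):
prefix = 'elder'  # -> prefix = 'elder'
out = prefix.find('l')  # -> out = 1

Answer: 1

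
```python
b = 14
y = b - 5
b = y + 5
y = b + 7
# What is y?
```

Trace (tracking y):
b = 14  # -> b = 14
y = b - 5  # -> y = 9
b = y + 5  # -> b = 14
y = b + 7  # -> y = 21

Answer: 21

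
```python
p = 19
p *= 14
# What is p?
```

Trace (tracking p):
p = 19  # -> p = 19
p *= 14  # -> p = 266

Answer: 266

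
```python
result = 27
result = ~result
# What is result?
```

Trace (tracking result):
result = 27  # -> result = 27
result = ~result  # -> result = -28

Answer: -28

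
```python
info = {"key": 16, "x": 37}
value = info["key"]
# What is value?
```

Answer: 16

Derivation:
Trace (tracking value):
info = {'key': 16, 'x': 37}  # -> info = {'key': 16, 'x': 37}
value = info['key']  # -> value = 16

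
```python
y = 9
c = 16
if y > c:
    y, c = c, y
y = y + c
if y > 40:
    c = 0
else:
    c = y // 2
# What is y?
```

Answer: 25

Derivation:
Trace (tracking y):
y = 9  # -> y = 9
c = 16  # -> c = 16
if y > c:  # condition is False
y = y + c  # -> y = 25
if y > 40:  # condition is False
else:
    c = y // 2  # -> c = 12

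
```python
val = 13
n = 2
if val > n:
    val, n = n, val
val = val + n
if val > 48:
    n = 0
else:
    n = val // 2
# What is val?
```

Trace (tracking val):
val = 13  # -> val = 13
n = 2  # -> n = 2
if val > n:  # condition is True
    val, n = (n, val)  # -> val = 2, n = 13
val = val + n  # -> val = 15
if val > 48:  # condition is False
else:
    n = val // 2  # -> n = 7

Answer: 15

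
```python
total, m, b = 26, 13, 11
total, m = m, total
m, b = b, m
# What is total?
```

Answer: 13

Derivation:
Trace (tracking total):
total, m, b = (26, 13, 11)  # -> total = 26, m = 13, b = 11
total, m = (m, total)  # -> total = 13, m = 26
m, b = (b, m)  # -> m = 11, b = 26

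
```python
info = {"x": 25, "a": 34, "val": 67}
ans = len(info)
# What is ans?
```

Trace (tracking ans):
info = {'x': 25, 'a': 34, 'val': 67}  # -> info = {'x': 25, 'a': 34, 'val': 67}
ans = len(info)  # -> ans = 3

Answer: 3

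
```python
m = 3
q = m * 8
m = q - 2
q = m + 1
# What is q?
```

Trace (tracking q):
m = 3  # -> m = 3
q = m * 8  # -> q = 24
m = q - 2  # -> m = 22
q = m + 1  # -> q = 23

Answer: 23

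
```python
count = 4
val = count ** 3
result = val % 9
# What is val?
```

Trace (tracking val):
count = 4  # -> count = 4
val = count ** 3  # -> val = 64
result = val % 9  # -> result = 1

Answer: 64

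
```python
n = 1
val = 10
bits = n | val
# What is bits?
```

Trace (tracking bits):
n = 1  # -> n = 1
val = 10  # -> val = 10
bits = n | val  # -> bits = 11

Answer: 11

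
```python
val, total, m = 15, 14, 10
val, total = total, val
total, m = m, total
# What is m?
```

Trace (tracking m):
val, total, m = (15, 14, 10)  # -> val = 15, total = 14, m = 10
val, total = (total, val)  # -> val = 14, total = 15
total, m = (m, total)  # -> total = 10, m = 15

Answer: 15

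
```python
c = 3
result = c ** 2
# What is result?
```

Answer: 9

Derivation:
Trace (tracking result):
c = 3  # -> c = 3
result = c ** 2  # -> result = 9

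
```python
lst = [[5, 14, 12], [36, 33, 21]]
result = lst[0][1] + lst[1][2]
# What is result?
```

Trace (tracking result):
lst = [[5, 14, 12], [36, 33, 21]]  # -> lst = [[5, 14, 12], [36, 33, 21]]
result = lst[0][1] + lst[1][2]  # -> result = 35

Answer: 35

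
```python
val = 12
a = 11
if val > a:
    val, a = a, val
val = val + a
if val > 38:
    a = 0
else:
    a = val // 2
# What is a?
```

Trace (tracking a):
val = 12  # -> val = 12
a = 11  # -> a = 11
if val > a:  # condition is True
    val, a = (a, val)  # -> val = 11, a = 12
val = val + a  # -> val = 23
if val > 38:  # condition is False
else:
    a = val // 2  # -> a = 11

Answer: 11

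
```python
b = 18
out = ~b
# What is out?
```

Answer: -19

Derivation:
Trace (tracking out):
b = 18  # -> b = 18
out = ~b  # -> out = -19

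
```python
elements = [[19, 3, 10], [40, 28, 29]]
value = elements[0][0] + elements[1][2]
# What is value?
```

Trace (tracking value):
elements = [[19, 3, 10], [40, 28, 29]]  # -> elements = [[19, 3, 10], [40, 28, 29]]
value = elements[0][0] + elements[1][2]  # -> value = 48

Answer: 48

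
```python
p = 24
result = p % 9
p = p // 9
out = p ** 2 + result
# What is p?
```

Answer: 2

Derivation:
Trace (tracking p):
p = 24  # -> p = 24
result = p % 9  # -> result = 6
p = p // 9  # -> p = 2
out = p ** 2 + result  # -> out = 10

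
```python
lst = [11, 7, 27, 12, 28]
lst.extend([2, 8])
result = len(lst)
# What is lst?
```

Answer: [11, 7, 27, 12, 28, 2, 8]

Derivation:
Trace (tracking lst):
lst = [11, 7, 27, 12, 28]  # -> lst = [11, 7, 27, 12, 28]
lst.extend([2, 8])  # -> lst = [11, 7, 27, 12, 28, 2, 8]
result = len(lst)  # -> result = 7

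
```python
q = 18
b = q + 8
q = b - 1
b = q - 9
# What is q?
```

Trace (tracking q):
q = 18  # -> q = 18
b = q + 8  # -> b = 26
q = b - 1  # -> q = 25
b = q - 9  # -> b = 16

Answer: 25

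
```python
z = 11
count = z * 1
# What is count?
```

Answer: 11

Derivation:
Trace (tracking count):
z = 11  # -> z = 11
count = z * 1  # -> count = 11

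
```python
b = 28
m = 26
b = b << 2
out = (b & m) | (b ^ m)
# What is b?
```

Answer: 112

Derivation:
Trace (tracking b):
b = 28  # -> b = 28
m = 26  # -> m = 26
b = b << 2  # -> b = 112
out = b & m | b ^ m  # -> out = 122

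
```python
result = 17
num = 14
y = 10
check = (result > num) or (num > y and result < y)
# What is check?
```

Answer: True

Derivation:
Trace (tracking check):
result = 17  # -> result = 17
num = 14  # -> num = 14
y = 10  # -> y = 10
check = result > num or (num > y and result < y)  # -> check = True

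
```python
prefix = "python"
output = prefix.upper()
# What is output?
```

Answer: 'PYTHON'

Derivation:
Trace (tracking output):
prefix = 'python'  # -> prefix = 'python'
output = prefix.upper()  # -> output = 'PYTHON'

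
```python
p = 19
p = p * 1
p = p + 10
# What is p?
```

Answer: 29

Derivation:
Trace (tracking p):
p = 19  # -> p = 19
p = p * 1  # -> p = 19
p = p + 10  # -> p = 29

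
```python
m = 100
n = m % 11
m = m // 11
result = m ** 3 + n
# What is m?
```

Answer: 9

Derivation:
Trace (tracking m):
m = 100  # -> m = 100
n = m % 11  # -> n = 1
m = m // 11  # -> m = 9
result = m ** 3 + n  # -> result = 730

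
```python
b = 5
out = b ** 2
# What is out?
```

Trace (tracking out):
b = 5  # -> b = 5
out = b ** 2  # -> out = 25

Answer: 25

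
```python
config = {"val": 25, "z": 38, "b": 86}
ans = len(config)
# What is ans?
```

Answer: 3

Derivation:
Trace (tracking ans):
config = {'val': 25, 'z': 38, 'b': 86}  # -> config = {'val': 25, 'z': 38, 'b': 86}
ans = len(config)  # -> ans = 3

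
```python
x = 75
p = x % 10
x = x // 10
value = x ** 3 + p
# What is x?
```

Answer: 7

Derivation:
Trace (tracking x):
x = 75  # -> x = 75
p = x % 10  # -> p = 5
x = x // 10  # -> x = 7
value = x ** 3 + p  # -> value = 348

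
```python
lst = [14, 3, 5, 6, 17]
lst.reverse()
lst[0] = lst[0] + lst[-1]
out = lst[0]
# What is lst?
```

Answer: [31, 6, 5, 3, 14]

Derivation:
Trace (tracking lst):
lst = [14, 3, 5, 6, 17]  # -> lst = [14, 3, 5, 6, 17]
lst.reverse()  # -> lst = [17, 6, 5, 3, 14]
lst[0] = lst[0] + lst[-1]  # -> lst = [31, 6, 5, 3, 14]
out = lst[0]  # -> out = 31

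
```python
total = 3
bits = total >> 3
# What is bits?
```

Answer: 0

Derivation:
Trace (tracking bits):
total = 3  # -> total = 3
bits = total >> 3  # -> bits = 0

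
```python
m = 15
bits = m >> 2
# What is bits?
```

Trace (tracking bits):
m = 15  # -> m = 15
bits = m >> 2  # -> bits = 3

Answer: 3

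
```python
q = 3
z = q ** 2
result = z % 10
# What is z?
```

Trace (tracking z):
q = 3  # -> q = 3
z = q ** 2  # -> z = 9
result = z % 10  # -> result = 9

Answer: 9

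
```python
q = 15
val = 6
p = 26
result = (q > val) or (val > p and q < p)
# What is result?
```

Answer: True

Derivation:
Trace (tracking result):
q = 15  # -> q = 15
val = 6  # -> val = 6
p = 26  # -> p = 26
result = q > val or (val > p and q < p)  # -> result = True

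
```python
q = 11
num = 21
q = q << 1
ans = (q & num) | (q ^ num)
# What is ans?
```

Answer: 23

Derivation:
Trace (tracking ans):
q = 11  # -> q = 11
num = 21  # -> num = 21
q = q << 1  # -> q = 22
ans = q & num | q ^ num  # -> ans = 23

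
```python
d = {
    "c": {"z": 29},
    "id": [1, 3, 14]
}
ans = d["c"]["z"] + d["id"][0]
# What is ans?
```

Trace (tracking ans):
d = {'c': {'z': 29}, 'id': [1, 3, 14]}  # -> d = {'c': {'z': 29}, 'id': [1, 3, 14]}
ans = d['c']['z'] + d['id'][0]  # -> ans = 30

Answer: 30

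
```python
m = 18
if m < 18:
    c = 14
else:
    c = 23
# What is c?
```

Trace (tracking c):
m = 18  # -> m = 18
if m < 18:  # condition is False
else:
    c = 23  # -> c = 23

Answer: 23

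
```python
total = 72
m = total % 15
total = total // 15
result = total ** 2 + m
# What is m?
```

Trace (tracking m):
total = 72  # -> total = 72
m = total % 15  # -> m = 12
total = total // 15  # -> total = 4
result = total ** 2 + m  # -> result = 28

Answer: 12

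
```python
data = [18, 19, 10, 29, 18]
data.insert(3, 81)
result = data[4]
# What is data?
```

Answer: [18, 19, 10, 81, 29, 18]

Derivation:
Trace (tracking data):
data = [18, 19, 10, 29, 18]  # -> data = [18, 19, 10, 29, 18]
data.insert(3, 81)  # -> data = [18, 19, 10, 81, 29, 18]
result = data[4]  # -> result = 29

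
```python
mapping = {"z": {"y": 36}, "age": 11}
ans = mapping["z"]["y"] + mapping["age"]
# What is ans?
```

Answer: 47

Derivation:
Trace (tracking ans):
mapping = {'z': {'y': 36}, 'age': 11}  # -> mapping = {'z': {'y': 36}, 'age': 11}
ans = mapping['z']['y'] + mapping['age']  # -> ans = 47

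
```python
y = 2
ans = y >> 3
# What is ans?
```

Trace (tracking ans):
y = 2  # -> y = 2
ans = y >> 3  # -> ans = 0

Answer: 0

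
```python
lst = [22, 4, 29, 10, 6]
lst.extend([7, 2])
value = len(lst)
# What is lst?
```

Answer: [22, 4, 29, 10, 6, 7, 2]

Derivation:
Trace (tracking lst):
lst = [22, 4, 29, 10, 6]  # -> lst = [22, 4, 29, 10, 6]
lst.extend([7, 2])  # -> lst = [22, 4, 29, 10, 6, 7, 2]
value = len(lst)  # -> value = 7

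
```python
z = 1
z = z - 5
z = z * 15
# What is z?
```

Trace (tracking z):
z = 1  # -> z = 1
z = z - 5  # -> z = -4
z = z * 15  # -> z = -60

Answer: -60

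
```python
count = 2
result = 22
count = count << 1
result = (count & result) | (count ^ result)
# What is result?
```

Trace (tracking result):
count = 2  # -> count = 2
result = 22  # -> result = 22
count = count << 1  # -> count = 4
result = count & result | count ^ result  # -> result = 22

Answer: 22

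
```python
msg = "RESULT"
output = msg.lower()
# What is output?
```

Trace (tracking output):
msg = 'RESULT'  # -> msg = 'RESULT'
output = msg.lower()  # -> output = 'result'

Answer: 'result'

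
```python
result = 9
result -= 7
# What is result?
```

Answer: 2

Derivation:
Trace (tracking result):
result = 9  # -> result = 9
result -= 7  # -> result = 2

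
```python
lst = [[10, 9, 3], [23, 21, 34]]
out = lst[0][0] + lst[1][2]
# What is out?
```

Trace (tracking out):
lst = [[10, 9, 3], [23, 21, 34]]  # -> lst = [[10, 9, 3], [23, 21, 34]]
out = lst[0][0] + lst[1][2]  # -> out = 44

Answer: 44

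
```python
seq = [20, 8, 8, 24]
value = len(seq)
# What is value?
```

Answer: 4

Derivation:
Trace (tracking value):
seq = [20, 8, 8, 24]  # -> seq = [20, 8, 8, 24]
value = len(seq)  # -> value = 4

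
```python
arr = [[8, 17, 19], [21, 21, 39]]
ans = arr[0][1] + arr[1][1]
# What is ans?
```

Trace (tracking ans):
arr = [[8, 17, 19], [21, 21, 39]]  # -> arr = [[8, 17, 19], [21, 21, 39]]
ans = arr[0][1] + arr[1][1]  # -> ans = 38

Answer: 38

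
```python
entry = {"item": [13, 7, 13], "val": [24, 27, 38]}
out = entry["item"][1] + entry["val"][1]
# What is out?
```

Answer: 34

Derivation:
Trace (tracking out):
entry = {'item': [13, 7, 13], 'val': [24, 27, 38]}  # -> entry = {'item': [13, 7, 13], 'val': [24, 27, 38]}
out = entry['item'][1] + entry['val'][1]  # -> out = 34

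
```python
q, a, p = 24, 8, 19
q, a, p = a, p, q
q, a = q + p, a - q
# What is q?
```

Trace (tracking q):
q, a, p = (24, 8, 19)  # -> q = 24, a = 8, p = 19
q, a, p = (a, p, q)  # -> q = 8, a = 19, p = 24
q, a = (q + p, a - q)  # -> q = 32, a = 11

Answer: 32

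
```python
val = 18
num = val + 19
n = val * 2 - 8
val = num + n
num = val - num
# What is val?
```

Trace (tracking val):
val = 18  # -> val = 18
num = val + 19  # -> num = 37
n = val * 2 - 8  # -> n = 28
val = num + n  # -> val = 65
num = val - num  # -> num = 28

Answer: 65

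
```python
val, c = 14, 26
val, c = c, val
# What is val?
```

Trace (tracking val):
val, c = (14, 26)  # -> val = 14, c = 26
val, c = (c, val)  # -> val = 26, c = 14

Answer: 26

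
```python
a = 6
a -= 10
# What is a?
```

Trace (tracking a):
a = 6  # -> a = 6
a -= 10  # -> a = -4

Answer: -4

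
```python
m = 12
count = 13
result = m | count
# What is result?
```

Trace (tracking result):
m = 12  # -> m = 12
count = 13  # -> count = 13
result = m | count  # -> result = 13

Answer: 13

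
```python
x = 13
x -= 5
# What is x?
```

Trace (tracking x):
x = 13  # -> x = 13
x -= 5  # -> x = 8

Answer: 8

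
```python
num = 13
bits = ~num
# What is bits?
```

Trace (tracking bits):
num = 13  # -> num = 13
bits = ~num  # -> bits = -14

Answer: -14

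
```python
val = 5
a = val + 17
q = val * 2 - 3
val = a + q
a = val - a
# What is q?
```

Answer: 7

Derivation:
Trace (tracking q):
val = 5  # -> val = 5
a = val + 17  # -> a = 22
q = val * 2 - 3  # -> q = 7
val = a + q  # -> val = 29
a = val - a  # -> a = 7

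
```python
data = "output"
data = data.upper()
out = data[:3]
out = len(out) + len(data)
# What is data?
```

Answer: 'OUTPUT'

Derivation:
Trace (tracking data):
data = 'output'  # -> data = 'output'
data = data.upper()  # -> data = 'OUTPUT'
out = data[:3]  # -> out = 'OUT'
out = len(out) + len(data)  # -> out = 9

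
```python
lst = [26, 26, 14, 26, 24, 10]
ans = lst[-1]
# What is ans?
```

Answer: 10

Derivation:
Trace (tracking ans):
lst = [26, 26, 14, 26, 24, 10]  # -> lst = [26, 26, 14, 26, 24, 10]
ans = lst[-1]  # -> ans = 10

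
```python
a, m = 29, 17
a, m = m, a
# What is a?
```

Trace (tracking a):
a, m = (29, 17)  # -> a = 29, m = 17
a, m = (m, a)  # -> a = 17, m = 29

Answer: 17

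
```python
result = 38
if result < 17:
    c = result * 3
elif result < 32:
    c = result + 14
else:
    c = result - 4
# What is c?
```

Answer: 34

Derivation:
Trace (tracking c):
result = 38  # -> result = 38
if result < 17:  # condition is False
elif result < 32:  # condition is False
else:
    c = result - 4  # -> c = 34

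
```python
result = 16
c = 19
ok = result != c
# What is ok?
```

Trace (tracking ok):
result = 16  # -> result = 16
c = 19  # -> c = 19
ok = result != c  # -> ok = True

Answer: True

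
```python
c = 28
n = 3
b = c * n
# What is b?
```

Answer: 84

Derivation:
Trace (tracking b):
c = 28  # -> c = 28
n = 3  # -> n = 3
b = c * n  # -> b = 84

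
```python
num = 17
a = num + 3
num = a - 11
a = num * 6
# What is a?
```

Answer: 54

Derivation:
Trace (tracking a):
num = 17  # -> num = 17
a = num + 3  # -> a = 20
num = a - 11  # -> num = 9
a = num * 6  # -> a = 54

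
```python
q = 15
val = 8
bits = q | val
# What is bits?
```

Trace (tracking bits):
q = 15  # -> q = 15
val = 8  # -> val = 8
bits = q | val  # -> bits = 15

Answer: 15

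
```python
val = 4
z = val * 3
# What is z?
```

Answer: 12

Derivation:
Trace (tracking z):
val = 4  # -> val = 4
z = val * 3  # -> z = 12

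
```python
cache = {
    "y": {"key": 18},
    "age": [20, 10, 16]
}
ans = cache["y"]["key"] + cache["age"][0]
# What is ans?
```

Trace (tracking ans):
cache = {'y': {'key': 18}, 'age': [20, 10, 16]}  # -> cache = {'y': {'key': 18}, 'age': [20, 10, 16]}
ans = cache['y']['key'] + cache['age'][0]  # -> ans = 38

Answer: 38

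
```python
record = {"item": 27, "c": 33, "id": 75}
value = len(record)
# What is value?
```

Trace (tracking value):
record = {'item': 27, 'c': 33, 'id': 75}  # -> record = {'item': 27, 'c': 33, 'id': 75}
value = len(record)  # -> value = 3

Answer: 3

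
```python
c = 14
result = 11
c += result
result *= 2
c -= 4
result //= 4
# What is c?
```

Trace (tracking c):
c = 14  # -> c = 14
result = 11  # -> result = 11
c += result  # -> c = 25
result *= 2  # -> result = 22
c -= 4  # -> c = 21
result //= 4  # -> result = 5

Answer: 21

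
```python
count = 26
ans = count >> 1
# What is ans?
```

Trace (tracking ans):
count = 26  # -> count = 26
ans = count >> 1  # -> ans = 13

Answer: 13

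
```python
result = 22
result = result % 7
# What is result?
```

Trace (tracking result):
result = 22  # -> result = 22
result = result % 7  # -> result = 1

Answer: 1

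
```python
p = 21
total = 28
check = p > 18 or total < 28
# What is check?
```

Trace (tracking check):
p = 21  # -> p = 21
total = 28  # -> total = 28
check = p > 18 or total < 28  # -> check = True

Answer: True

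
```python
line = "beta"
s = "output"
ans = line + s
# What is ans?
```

Answer: 'betaoutput'

Derivation:
Trace (tracking ans):
line = 'beta'  # -> line = 'beta'
s = 'output'  # -> s = 'output'
ans = line + s  # -> ans = 'betaoutput'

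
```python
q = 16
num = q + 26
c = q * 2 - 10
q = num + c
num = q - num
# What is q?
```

Trace (tracking q):
q = 16  # -> q = 16
num = q + 26  # -> num = 42
c = q * 2 - 10  # -> c = 22
q = num + c  # -> q = 64
num = q - num  # -> num = 22

Answer: 64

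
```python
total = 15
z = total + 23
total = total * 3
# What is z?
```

Trace (tracking z):
total = 15  # -> total = 15
z = total + 23  # -> z = 38
total = total * 3  # -> total = 45

Answer: 38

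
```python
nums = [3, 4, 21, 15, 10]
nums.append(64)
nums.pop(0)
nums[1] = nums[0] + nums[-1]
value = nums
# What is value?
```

Trace (tracking value):
nums = [3, 4, 21, 15, 10]  # -> nums = [3, 4, 21, 15, 10]
nums.append(64)  # -> nums = [3, 4, 21, 15, 10, 64]
nums.pop(0)  # -> nums = [4, 21, 15, 10, 64]
nums[1] = nums[0] + nums[-1]  # -> nums = [4, 68, 15, 10, 64]
value = nums  # -> value = [4, 68, 15, 10, 64]

Answer: [4, 68, 15, 10, 64]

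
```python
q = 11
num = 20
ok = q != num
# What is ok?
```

Answer: True

Derivation:
Trace (tracking ok):
q = 11  # -> q = 11
num = 20  # -> num = 20
ok = q != num  # -> ok = True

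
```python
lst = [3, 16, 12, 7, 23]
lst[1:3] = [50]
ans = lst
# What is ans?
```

Trace (tracking ans):
lst = [3, 16, 12, 7, 23]  # -> lst = [3, 16, 12, 7, 23]
lst[1:3] = [50]  # -> lst = [3, 50, 7, 23]
ans = lst  # -> ans = [3, 50, 7, 23]

Answer: [3, 50, 7, 23]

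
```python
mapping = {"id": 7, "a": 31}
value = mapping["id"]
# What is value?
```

Trace (tracking value):
mapping = {'id': 7, 'a': 31}  # -> mapping = {'id': 7, 'a': 31}
value = mapping['id']  # -> value = 7

Answer: 7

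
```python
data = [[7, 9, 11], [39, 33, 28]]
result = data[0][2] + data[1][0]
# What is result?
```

Answer: 50

Derivation:
Trace (tracking result):
data = [[7, 9, 11], [39, 33, 28]]  # -> data = [[7, 9, 11], [39, 33, 28]]
result = data[0][2] + data[1][0]  # -> result = 50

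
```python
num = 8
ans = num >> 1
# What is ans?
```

Answer: 4

Derivation:
Trace (tracking ans):
num = 8  # -> num = 8
ans = num >> 1  # -> ans = 4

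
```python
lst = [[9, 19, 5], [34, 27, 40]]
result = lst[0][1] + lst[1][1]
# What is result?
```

Answer: 46

Derivation:
Trace (tracking result):
lst = [[9, 19, 5], [34, 27, 40]]  # -> lst = [[9, 19, 5], [34, 27, 40]]
result = lst[0][1] + lst[1][1]  # -> result = 46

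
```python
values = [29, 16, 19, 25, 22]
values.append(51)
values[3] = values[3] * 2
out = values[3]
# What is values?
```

Answer: [29, 16, 19, 50, 22, 51]

Derivation:
Trace (tracking values):
values = [29, 16, 19, 25, 22]  # -> values = [29, 16, 19, 25, 22]
values.append(51)  # -> values = [29, 16, 19, 25, 22, 51]
values[3] = values[3] * 2  # -> values = [29, 16, 19, 50, 22, 51]
out = values[3]  # -> out = 50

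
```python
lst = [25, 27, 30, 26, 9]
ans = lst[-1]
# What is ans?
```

Answer: 9

Derivation:
Trace (tracking ans):
lst = [25, 27, 30, 26, 9]  # -> lst = [25, 27, 30, 26, 9]
ans = lst[-1]  # -> ans = 9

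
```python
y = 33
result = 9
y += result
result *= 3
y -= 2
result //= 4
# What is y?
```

Trace (tracking y):
y = 33  # -> y = 33
result = 9  # -> result = 9
y += result  # -> y = 42
result *= 3  # -> result = 27
y -= 2  # -> y = 40
result //= 4  # -> result = 6

Answer: 40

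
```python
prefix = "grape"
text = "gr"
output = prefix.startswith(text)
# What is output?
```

Trace (tracking output):
prefix = 'grape'  # -> prefix = 'grape'
text = 'gr'  # -> text = 'gr'
output = prefix.startswith(text)  # -> output = True

Answer: True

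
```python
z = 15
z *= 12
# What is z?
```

Trace (tracking z):
z = 15  # -> z = 15
z *= 12  # -> z = 180

Answer: 180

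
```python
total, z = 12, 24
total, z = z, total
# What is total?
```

Answer: 24

Derivation:
Trace (tracking total):
total, z = (12, 24)  # -> total = 12, z = 24
total, z = (z, total)  # -> total = 24, z = 12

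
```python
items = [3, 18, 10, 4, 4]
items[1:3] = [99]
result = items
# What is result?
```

Answer: [3, 99, 4, 4]

Derivation:
Trace (tracking result):
items = [3, 18, 10, 4, 4]  # -> items = [3, 18, 10, 4, 4]
items[1:3] = [99]  # -> items = [3, 99, 4, 4]
result = items  # -> result = [3, 99, 4, 4]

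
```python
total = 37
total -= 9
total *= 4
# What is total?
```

Answer: 112

Derivation:
Trace (tracking total):
total = 37  # -> total = 37
total -= 9  # -> total = 28
total *= 4  # -> total = 112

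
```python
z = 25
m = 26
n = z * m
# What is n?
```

Trace (tracking n):
z = 25  # -> z = 25
m = 26  # -> m = 26
n = z * m  # -> n = 650

Answer: 650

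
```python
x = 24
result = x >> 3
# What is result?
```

Trace (tracking result):
x = 24  # -> x = 24
result = x >> 3  # -> result = 3

Answer: 3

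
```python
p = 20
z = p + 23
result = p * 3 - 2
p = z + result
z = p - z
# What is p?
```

Trace (tracking p):
p = 20  # -> p = 20
z = p + 23  # -> z = 43
result = p * 3 - 2  # -> result = 58
p = z + result  # -> p = 101
z = p - z  # -> z = 58

Answer: 101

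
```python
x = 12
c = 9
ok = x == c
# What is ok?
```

Trace (tracking ok):
x = 12  # -> x = 12
c = 9  # -> c = 9
ok = x == c  # -> ok = False

Answer: False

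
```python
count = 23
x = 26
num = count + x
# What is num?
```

Answer: 49

Derivation:
Trace (tracking num):
count = 23  # -> count = 23
x = 26  # -> x = 26
num = count + x  # -> num = 49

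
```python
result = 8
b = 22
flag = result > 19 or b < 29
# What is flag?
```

Trace (tracking flag):
result = 8  # -> result = 8
b = 22  # -> b = 22
flag = result > 19 or b < 29  # -> flag = True

Answer: True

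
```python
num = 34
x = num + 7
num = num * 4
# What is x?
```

Answer: 41

Derivation:
Trace (tracking x):
num = 34  # -> num = 34
x = num + 7  # -> x = 41
num = num * 4  # -> num = 136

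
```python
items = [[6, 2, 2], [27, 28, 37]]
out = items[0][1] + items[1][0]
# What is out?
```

Answer: 29

Derivation:
Trace (tracking out):
items = [[6, 2, 2], [27, 28, 37]]  # -> items = [[6, 2, 2], [27, 28, 37]]
out = items[0][1] + items[1][0]  # -> out = 29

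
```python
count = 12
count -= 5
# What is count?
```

Answer: 7

Derivation:
Trace (tracking count):
count = 12  # -> count = 12
count -= 5  # -> count = 7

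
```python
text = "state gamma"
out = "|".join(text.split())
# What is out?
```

Trace (tracking out):
text = 'state gamma'  # -> text = 'state gamma'
out = '|'.join(text.split())  # -> out = 'state|gamma'

Answer: 'state|gamma'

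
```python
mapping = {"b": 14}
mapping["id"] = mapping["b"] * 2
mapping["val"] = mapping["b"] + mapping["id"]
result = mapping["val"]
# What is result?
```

Trace (tracking result):
mapping = {'b': 14}  # -> mapping = {'b': 14}
mapping['id'] = mapping['b'] * 2  # -> mapping = {'b': 14, 'id': 28}
mapping['val'] = mapping['b'] + mapping['id']  # -> mapping = {'b': 14, 'id': 28, 'val': 42}
result = mapping['val']  # -> result = 42

Answer: 42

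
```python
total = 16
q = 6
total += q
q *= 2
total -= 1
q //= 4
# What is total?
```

Trace (tracking total):
total = 16  # -> total = 16
q = 6  # -> q = 6
total += q  # -> total = 22
q *= 2  # -> q = 12
total -= 1  # -> total = 21
q //= 4  # -> q = 3

Answer: 21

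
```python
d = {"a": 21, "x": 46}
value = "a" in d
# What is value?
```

Trace (tracking value):
d = {'a': 21, 'x': 46}  # -> d = {'a': 21, 'x': 46}
value = 'a' in d  # -> value = True

Answer: True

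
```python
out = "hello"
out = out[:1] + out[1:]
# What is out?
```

Answer: 'hello'

Derivation:
Trace (tracking out):
out = 'hello'  # -> out = 'hello'
out = out[:1] + out[1:]  # -> out = 'hello'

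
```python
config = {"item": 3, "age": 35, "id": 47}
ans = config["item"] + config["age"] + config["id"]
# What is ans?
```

Trace (tracking ans):
config = {'item': 3, 'age': 35, 'id': 47}  # -> config = {'item': 3, 'age': 35, 'id': 47}
ans = config['item'] + config['age'] + config['id']  # -> ans = 85

Answer: 85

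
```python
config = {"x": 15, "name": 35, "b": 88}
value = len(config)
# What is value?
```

Trace (tracking value):
config = {'x': 15, 'name': 35, 'b': 88}  # -> config = {'x': 15, 'name': 35, 'b': 88}
value = len(config)  # -> value = 3

Answer: 3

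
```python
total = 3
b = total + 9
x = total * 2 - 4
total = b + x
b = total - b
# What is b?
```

Answer: 2

Derivation:
Trace (tracking b):
total = 3  # -> total = 3
b = total + 9  # -> b = 12
x = total * 2 - 4  # -> x = 2
total = b + x  # -> total = 14
b = total - b  # -> b = 2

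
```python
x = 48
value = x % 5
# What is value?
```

Trace (tracking value):
x = 48  # -> x = 48
value = x % 5  # -> value = 3

Answer: 3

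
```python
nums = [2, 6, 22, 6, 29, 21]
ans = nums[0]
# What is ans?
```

Trace (tracking ans):
nums = [2, 6, 22, 6, 29, 21]  # -> nums = [2, 6, 22, 6, 29, 21]
ans = nums[0]  # -> ans = 2

Answer: 2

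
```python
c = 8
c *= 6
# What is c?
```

Trace (tracking c):
c = 8  # -> c = 8
c *= 6  # -> c = 48

Answer: 48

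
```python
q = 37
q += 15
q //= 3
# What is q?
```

Answer: 17

Derivation:
Trace (tracking q):
q = 37  # -> q = 37
q += 15  # -> q = 52
q //= 3  # -> q = 17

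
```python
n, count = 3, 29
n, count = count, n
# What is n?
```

Answer: 29

Derivation:
Trace (tracking n):
n, count = (3, 29)  # -> n = 3, count = 29
n, count = (count, n)  # -> n = 29, count = 3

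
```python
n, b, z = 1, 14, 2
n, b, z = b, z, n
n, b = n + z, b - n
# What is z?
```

Trace (tracking z):
n, b, z = (1, 14, 2)  # -> n = 1, b = 14, z = 2
n, b, z = (b, z, n)  # -> n = 14, b = 2, z = 1
n, b = (n + z, b - n)  # -> n = 15, b = -12

Answer: 1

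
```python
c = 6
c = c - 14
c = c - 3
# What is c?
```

Trace (tracking c):
c = 6  # -> c = 6
c = c - 14  # -> c = -8
c = c - 3  # -> c = -11

Answer: -11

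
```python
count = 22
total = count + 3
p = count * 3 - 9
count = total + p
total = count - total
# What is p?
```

Answer: 57

Derivation:
Trace (tracking p):
count = 22  # -> count = 22
total = count + 3  # -> total = 25
p = count * 3 - 9  # -> p = 57
count = total + p  # -> count = 82
total = count - total  # -> total = 57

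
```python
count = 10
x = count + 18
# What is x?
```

Trace (tracking x):
count = 10  # -> count = 10
x = count + 18  # -> x = 28

Answer: 28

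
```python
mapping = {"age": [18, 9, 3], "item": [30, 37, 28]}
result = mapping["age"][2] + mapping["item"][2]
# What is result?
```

Answer: 31

Derivation:
Trace (tracking result):
mapping = {'age': [18, 9, 3], 'item': [30, 37, 28]}  # -> mapping = {'age': [18, 9, 3], 'item': [30, 37, 28]}
result = mapping['age'][2] + mapping['item'][2]  # -> result = 31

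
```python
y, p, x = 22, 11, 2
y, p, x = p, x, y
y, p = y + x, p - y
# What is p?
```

Trace (tracking p):
y, p, x = (22, 11, 2)  # -> y = 22, p = 11, x = 2
y, p, x = (p, x, y)  # -> y = 11, p = 2, x = 22
y, p = (y + x, p - y)  # -> y = 33, p = -9

Answer: -9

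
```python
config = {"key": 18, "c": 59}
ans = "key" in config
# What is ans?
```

Trace (tracking ans):
config = {'key': 18, 'c': 59}  # -> config = {'key': 18, 'c': 59}
ans = 'key' in config  # -> ans = True

Answer: True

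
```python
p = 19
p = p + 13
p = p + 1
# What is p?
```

Trace (tracking p):
p = 19  # -> p = 19
p = p + 13  # -> p = 32
p = p + 1  # -> p = 33

Answer: 33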